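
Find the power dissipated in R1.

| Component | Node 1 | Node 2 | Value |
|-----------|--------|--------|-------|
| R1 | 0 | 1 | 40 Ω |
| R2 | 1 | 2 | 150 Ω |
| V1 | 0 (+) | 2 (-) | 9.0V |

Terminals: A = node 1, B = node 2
Nodal analysis, taking node 2 as the 0 V reference.
Source V1 fixes V_0 = 9 V.
KCL at each unknown node (sum of currents leaving = 0; resistances in Ω):
  Node 1: (V_1 - 9)/40 + (V_1 - 0)/150 = 0
Collecting terms: 0.03167 × V_1 = 0.225  =>  V_1 = 7.105 V
I_R1 = (V_0 - V_1)/R1 = (9 - 7.105)/40 = 0.04737 A
P_R1 = I_R1² × R1 = (0.04737)² × 40 = 0.08975 W

Final answer: 0.08975 W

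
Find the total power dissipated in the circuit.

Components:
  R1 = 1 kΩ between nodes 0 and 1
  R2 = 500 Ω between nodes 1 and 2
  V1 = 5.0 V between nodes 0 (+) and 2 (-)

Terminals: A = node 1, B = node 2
Nodal analysis, taking node 2 as the 0 V reference.
Source V1 fixes V_0 = 5 V.
KCL at each unknown node (sum of currents leaving = 0; resistances in Ω):
  Node 1: (V_1 - 5)/1000 + (V_1 - 0)/500 = 0
Collecting terms: 0.003 × V_1 = 0.005  =>  V_1 = 1.667 V
Power in each resistor, P = (ΔV)²/R:
  P_R1 = (5 - 1.667)²/1000 = 0.01111 W
  P_R2 = (1.667 - 0)²/500 = 0.005556 W
P_total = P_R1 + P_R2 = 0.01667 W

Final answer: 0.01667 W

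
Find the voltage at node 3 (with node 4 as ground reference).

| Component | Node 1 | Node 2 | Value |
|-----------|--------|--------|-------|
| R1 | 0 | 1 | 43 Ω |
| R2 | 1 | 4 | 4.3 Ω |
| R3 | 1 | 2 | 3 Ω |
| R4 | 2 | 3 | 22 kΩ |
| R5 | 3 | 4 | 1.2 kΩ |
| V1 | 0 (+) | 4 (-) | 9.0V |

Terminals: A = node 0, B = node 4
Nodal analysis, taking node 4 as the 0 V reference.
Source V1 fixes V_0 = 9 V.
KCL at each unknown node (sum of currents leaving = 0; resistances in Ω):
  Node 1: (V_1 - 9)/43 + (V_1 - 0)/4.3 + (V_1 - V_2)/3 = 0
  Node 2: (V_2 - V_1)/3 + (V_2 - V_3)/22000 = 0
  Node 3: (V_3 - V_2)/22000 + (V_3 - 0)/1200 = 0
Collecting terms (coefficients in siemens):
  0.5891·V_1 - 0.3333·V_2 = 0.2093
  0.3334·V_2 - 0.3333·V_1 - 0.00004545·V_3 = 0
  0.0008788·V_3 - 0.00004545·V_2 = 0
Solving these 3 simultaneous equations (Gaussian elimination) gives:
  V_1 = 0.818 V, V_2 = 0.8179 V, V_3 = 0.04231 V
The requested potential is V_3 = 0.04231 V.

Final answer: V_3 = 0.04231 V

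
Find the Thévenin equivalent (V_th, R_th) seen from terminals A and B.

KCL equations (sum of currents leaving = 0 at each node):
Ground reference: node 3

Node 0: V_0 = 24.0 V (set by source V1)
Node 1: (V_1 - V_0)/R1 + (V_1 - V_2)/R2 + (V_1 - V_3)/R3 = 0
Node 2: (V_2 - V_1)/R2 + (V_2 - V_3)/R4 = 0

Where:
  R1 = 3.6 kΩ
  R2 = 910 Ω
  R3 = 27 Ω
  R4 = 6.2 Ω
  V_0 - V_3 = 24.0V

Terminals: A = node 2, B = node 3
Step 1 — V_th is the open-circuit voltage V_A - V_B (nothing connected across the terminals).
Nodal analysis, taking node 3 as the 0 V reference.
Source V1 fixes V_0 = 24 V.
KCL at each unknown node (sum of currents leaving = 0; resistances in Ω):
  Node 1: (V_1 - 24)/3600 + (V_1 - V_2)/910 + (V_1 - 0)/27 = 0
  Node 2: (V_2 - V_1)/910 + (V_2 - 0)/6.2 = 0
Collecting terms (coefficients in siemens):
  0.03841·V_1 - 0.001099·V_2 = 0.006667
  0.1624·V_2 - 0.001099·V_1 = 0
Determinant D = (0.03841)(0.1624) - (-0.001099)(-0.001099) = 0.006237
V_1 = [(0.006667)(0.1624) - (-0.001099)(0)]/D = 0.1736 V
V_2 = [(0.03841)(0) - (0.006667)(-0.001099)]/D = 0.001175 V
V_th = V_2 - V_3 = 0.001175 - 0 = 0.001175 V
Step 2 — R_th: zero the source — replace V1 by a short circuit (node 3 merges into node 0) — and find the resistance seen between A (node 2) and B (node 0).
Reduce the network between node 2 (A) and node 0 (B) by series/parallel combination:
  Rp1 = R1 ‖ R3 (parallel, both between nodes 0 and 1) = 1/(1/3600 + 1/27) = 26.8 Ω
  Rs1 = R2 + Rp1 (series, joined only at node 1) = 910 + 26.8 = 936.8 Ω
  Rp2 = R4 ‖ Rs1 (parallel, both between nodes 0 and 2) = 1/(1/6.2 + 1/936.8) = 6.159 Ω
R_th = 6.159 Ω

Final answer: V_th = 0.001175 V, R_th = 6.159 Ω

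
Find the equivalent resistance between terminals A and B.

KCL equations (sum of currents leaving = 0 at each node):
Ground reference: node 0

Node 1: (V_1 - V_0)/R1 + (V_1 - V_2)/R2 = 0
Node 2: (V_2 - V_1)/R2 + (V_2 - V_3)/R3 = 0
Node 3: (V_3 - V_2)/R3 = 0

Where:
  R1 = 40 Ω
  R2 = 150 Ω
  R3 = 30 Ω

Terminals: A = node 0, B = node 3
Reduce the network between node 0 (A) and node 3 (B) by series/parallel combination:
  Rs1 = R1 + R2 (series, joined only at node 1) = 40 + 150 = 190 Ω
  Rs2 = R3 + Rs1 (series, joined only at node 2) = 30 + 190 = 220 Ω
R_eq = 220 Ω

Final answer: 220 Ω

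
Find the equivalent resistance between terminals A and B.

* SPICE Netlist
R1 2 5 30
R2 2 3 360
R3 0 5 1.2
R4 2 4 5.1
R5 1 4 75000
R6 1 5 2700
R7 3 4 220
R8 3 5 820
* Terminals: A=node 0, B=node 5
The network is not a plain series/parallel combination. Inject a 1 A test current into terminal A (node 0) and return it from terminal B (node 5); then R_eq = V_A / (1 A).
Nodal analysis, taking node 5 as the 0 V reference.
Current source I_test pushes 1 A into node 0 and draws it out of node 5.
KCL at each unknown node (sum of currents leaving = 0; resistances in Ω):
  Node 0: (V_0 - 0)/1.2 - 1 = 0
  Node 1: (V_1 - V_4)/75000 + (V_1 - 0)/2700 = 0
  Node 2: (V_2 - 0)/30 + (V_2 - V_3)/360 + (V_2 - V_4)/5.1 = 0
  Node 3: (V_3 - V_2)/360 + (V_3 - V_4)/220 + (V_3 - 0)/820 = 0
  Node 4: (V_4 - V_1)/75000 + (V_4 - V_2)/5.1 + (V_4 - V_3)/220 = 0
Collecting terms (coefficients in siemens):
  0.8333·V_0 = 1
  0.0003837·V_1 - 0.00001333·V_4 = 0
  0.2322·V_2 - 0.002778·V_3 - 0.1961·V_4 = 0
  0.008543·V_3 - 0.002778·V_2 - 0.004545·V_4 = 0
  0.2006·V_4 - 0.00001333·V_1 - 0.1961·V_2 - 0.004545·V_3 = 0
Solving these 5 simultaneous equations (Gaussian elimination) gives:
  V_0 = 1.2 V, V_1 = 0 V, V_2 = 0 V, V_3 = 0 V
  V_4 = 0 V
R_eq = V_0 / 1 A = 1.2 Ω

Final answer: 1.2 Ω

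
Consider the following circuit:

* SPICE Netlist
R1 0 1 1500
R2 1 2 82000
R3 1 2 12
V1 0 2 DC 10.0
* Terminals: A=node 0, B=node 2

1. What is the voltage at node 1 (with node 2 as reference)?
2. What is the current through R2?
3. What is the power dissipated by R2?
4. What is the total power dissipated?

Nodal analysis, taking node 2 as the 0 V reference.
Source V1 fixes V_0 = 10 V.
KCL at each unknown node (sum of currents leaving = 0; resistances in Ω):
  Node 1: (V_1 - 10)/1500 + (V_1 - 0)/82000 + (V_1 - 0)/12 = 0
Collecting terms: 0.08401 × V_1 = 0.006667  =>  V_1 = 0.07935 V
Part 1:
  Read off the nodal solution: V_1 = 0.07935 V
Part 2:
  I_R2 = (V_1 - V_2)/R2 = (0.07935 - 0)/82000 = 0.0000009677 A
  Magnitude: I_R2 = 0.0000009677 A
Part 3:
  I_R2 = (V_1 - V_2)/R2 = (0.07935 - 0)/82000 = 0.0000009677 A
  P_R2 = I_R2² × R2 = (0.0000009677)² × 82000 = 0.00000007679 W
Part 4:
  Power in each resistor, P = (ΔV)²/R:
    P_R1 = (10 - 0.07935)²/1500 = 0.06561 W
    P_R2 = (0.07935 - 0)²/82000 = 0.00000007679 W
    P_R3 = (0.07935 - 0)²/12 = 0.0005247 W
  P_total = P_R1 + P_R2 + P_R3 = 0.06614 W

Final answers:
1. V_1 = 0.07935 V
2. I_R2 = 9.677e-07 A
3. P_R2 = 7.679e-08 W
4. P_total = 0.06614 W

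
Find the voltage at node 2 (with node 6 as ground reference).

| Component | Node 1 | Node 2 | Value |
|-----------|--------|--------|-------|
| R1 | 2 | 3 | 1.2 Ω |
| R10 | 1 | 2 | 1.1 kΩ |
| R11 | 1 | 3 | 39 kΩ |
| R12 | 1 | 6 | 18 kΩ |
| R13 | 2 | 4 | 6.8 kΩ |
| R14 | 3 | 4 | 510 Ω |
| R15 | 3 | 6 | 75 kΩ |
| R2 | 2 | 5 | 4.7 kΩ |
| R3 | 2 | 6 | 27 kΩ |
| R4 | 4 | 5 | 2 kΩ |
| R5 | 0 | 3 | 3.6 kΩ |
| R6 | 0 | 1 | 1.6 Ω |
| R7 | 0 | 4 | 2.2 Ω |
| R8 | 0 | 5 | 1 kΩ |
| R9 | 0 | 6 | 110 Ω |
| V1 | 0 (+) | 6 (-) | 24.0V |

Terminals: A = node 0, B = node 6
Nodal analysis, taking node 6 as the 0 V reference.
Source V1 fixes V_0 = 24 V.
KCL at each unknown node (sum of currents leaving = 0; resistances in Ω):
  Node 1: (V_1 - 24)/1.6 + (V_1 - V_2)/1100 + (V_1 - V_3)/39000 + (V_1 - 0)/18000 = 0
  Node 2: (V_2 - V_3)/1.2 + (V_2 - V_5)/4700 + (V_2 - 0)/27000 + (V_2 - V_1)/1100 + (V_2 - V_4)/6800 = 0
  Node 3: (V_3 - V_2)/1.2 + (V_3 - 24)/3600 + (V_3 - V_1)/39000 + (V_3 - V_4)/510 + (V_3 - 0)/75000 = 0
  Node 4: (V_4 - V_5)/2000 + (V_4 - 24)/2.2 + (V_4 - V_2)/6800 + (V_4 - V_3)/510 = 0
  Node 5: (V_5 - V_2)/4700 + (V_5 - V_4)/2000 + (V_5 - 24)/1000 = 0
Collecting terms (coefficients in siemens):
  0.626·V_1 - 0.0009091·V_2 - 0.00002564·V_3 = 15
  0.8346·V_2 - 0.0009091·V_1 - 0.8333·V_3 - 0.0001471·V_4 - 0.0002128·V_5 = 0
  0.8356·V_3 - 0.00002564·V_1 - 0.8333·V_2 - 0.001961·V_4 = 0.006667
  0.4572·V_4 - 0.0001471·V_2 - 0.001961·V_3 - 0.0005·V_5 = 10.91
  0.001713·V_5 - 0.0002128·V_2 - 0.0005·V_4 = 0.024
Solving these 5 simultaneous equations (Gaussian elimination) gives:
  V_1 = 24 V, V_2 = 23.66 V, V_3 = 23.66 V, V_4 = 24 V
  V_5 = 23.96 V
The requested potential is V_2 = 23.66 V.

Final answer: V_2 = 23.66 V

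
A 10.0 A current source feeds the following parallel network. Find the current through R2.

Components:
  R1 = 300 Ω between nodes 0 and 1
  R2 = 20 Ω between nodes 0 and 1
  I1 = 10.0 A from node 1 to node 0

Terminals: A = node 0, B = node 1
All resistors sit directly between nodes 0 and 1, so they are in parallel and share one voltage V; the full source current 10 A splits among them.
1/R_par = 1/300 + 1/20 = 0.05333 S  =>  R_par = 18.75 Ω
V = I × R_par = 10 × 18.75 = 187.5 V
I_R2 = V/R2 = 187.5/20 = 9.375 A

Final answer: 9.375 A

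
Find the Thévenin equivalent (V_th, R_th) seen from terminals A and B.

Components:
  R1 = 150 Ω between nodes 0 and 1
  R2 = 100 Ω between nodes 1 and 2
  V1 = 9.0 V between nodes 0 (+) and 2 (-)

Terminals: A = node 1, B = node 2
Step 1 — V_th is the open-circuit voltage V_A - V_B (nothing connected across the terminals).
Nodal analysis, taking node 2 as the 0 V reference.
Source V1 fixes V_0 = 9 V.
KCL at each unknown node (sum of currents leaving = 0; resistances in Ω):
  Node 1: (V_1 - 9)/150 + (V_1 - 0)/100 = 0
Collecting terms: 0.01667 × V_1 = 0.06  =>  V_1 = 3.6 V
V_th = V_1 - V_2 = 3.6 - 0 = 3.6 V
Step 2 — R_th: zero the source — replace V1 by a short circuit (node 2 merges into node 0) — and find the resistance seen between A (node 1) and B (node 0).
Reduce the network between node 1 (A) and node 0 (B) by series/parallel combination:
  Rp1 = R1 ‖ R2 (parallel, both between nodes 0 and 1) = 1/(1/150 + 1/100) = 60 Ω
R_th = 60 Ω

Final answer: V_th = 3.6 V, R_th = 60 Ω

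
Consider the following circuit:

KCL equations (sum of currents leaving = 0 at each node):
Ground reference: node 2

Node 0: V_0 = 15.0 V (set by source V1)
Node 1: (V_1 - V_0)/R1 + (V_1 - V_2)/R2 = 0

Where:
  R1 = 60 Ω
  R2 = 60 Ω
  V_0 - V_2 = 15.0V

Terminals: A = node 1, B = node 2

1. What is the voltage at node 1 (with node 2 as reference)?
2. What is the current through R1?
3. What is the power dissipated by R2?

Nodal analysis, taking node 2 as the 0 V reference.
Source V1 fixes V_0 = 15 V.
KCL at each unknown node (sum of currents leaving = 0; resistances in Ω):
  Node 1: (V_1 - 15)/60 + (V_1 - 0)/60 = 0
Collecting terms: 0.03333 × V_1 = 0.25  =>  V_1 = 7.5 V
Part 1:
  Read off the nodal solution: V_1 = 7.5 V
Part 2:
  I_R1 = (V_0 - V_1)/R1 = (15 - 7.5)/60 = 0.125 A
  Magnitude: I_R1 = 0.125 A
Part 3:
  I_R2 = (V_1 - V_2)/R2 = (7.5 - 0)/60 = 0.125 A
  P_R2 = I_R2² × R2 = (0.125)² × 60 = 0.9375 W

Final answers:
1. V_1 = 7.5 V
2. I_R1 = 0.125 A
3. P_R2 = 0.9375 W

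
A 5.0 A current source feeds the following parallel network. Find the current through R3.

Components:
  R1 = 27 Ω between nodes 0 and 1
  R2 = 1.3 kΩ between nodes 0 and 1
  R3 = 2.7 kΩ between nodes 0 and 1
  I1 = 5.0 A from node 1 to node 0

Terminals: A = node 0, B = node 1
All resistors sit directly between nodes 0 and 1, so they are in parallel and share one voltage V; the full source current 5 A splits among them.
1/R_par = 1/27 + 1/1300 + 1/2700 = 0.03818 S  =>  R_par = 26.19 Ω
V = I × R_par = 5 × 26.19 = 131 V
I_R3 = V/R3 = 131/2700 = 0.04851 A

Final answer: 0.04851 A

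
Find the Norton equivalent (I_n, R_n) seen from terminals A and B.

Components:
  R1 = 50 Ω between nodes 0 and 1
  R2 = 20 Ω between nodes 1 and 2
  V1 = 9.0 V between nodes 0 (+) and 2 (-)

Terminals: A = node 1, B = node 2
Find the Thévenin equivalent first; then I_n = V_th/R_th and R_n = R_th.
Step 1 — V_th is the open-circuit voltage V_A - V_B (nothing connected across the terminals).
Nodal analysis, taking node 2 as the 0 V reference.
Source V1 fixes V_0 = 9 V.
KCL at each unknown node (sum of currents leaving = 0; resistances in Ω):
  Node 1: (V_1 - 9)/50 + (V_1 - 0)/20 = 0
Collecting terms: 0.07 × V_1 = 0.18  =>  V_1 = 2.571 V
V_th = V_1 - V_2 = 2.571 - 0 = 2.571 V
Step 2 — R_th: zero the source — replace V1 by a short circuit (node 2 merges into node 0) — and find the resistance seen between A (node 1) and B (node 0).
Reduce the network between node 1 (A) and node 0 (B) by series/parallel combination:
  Rp1 = R1 ‖ R2 (parallel, both between nodes 0 and 1) = 1/(1/50 + 1/20) = 14.29 Ω
R_th = 14.29 Ω
I_n = V_th/R_th = 2.571/14.29 = 0.18 A, and R_n = R_th = 14.29 Ω

Final answer: I_n = 0.18 A, R_n = 14.29 Ω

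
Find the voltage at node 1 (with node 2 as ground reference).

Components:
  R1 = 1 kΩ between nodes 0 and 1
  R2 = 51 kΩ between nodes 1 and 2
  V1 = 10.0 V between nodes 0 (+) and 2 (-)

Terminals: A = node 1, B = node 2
Nodal analysis, taking node 2 as the 0 V reference.
Source V1 fixes V_0 = 10 V.
KCL at each unknown node (sum of currents leaving = 0; resistances in Ω):
  Node 1: (V_1 - 10)/1000 + (V_1 - 0)/51000 = 0
Collecting terms: 0.00102 × V_1 = 0.01  =>  V_1 = 9.808 V
The requested potential is V_1 = 9.808 V.

Final answer: V_1 = 9.808 V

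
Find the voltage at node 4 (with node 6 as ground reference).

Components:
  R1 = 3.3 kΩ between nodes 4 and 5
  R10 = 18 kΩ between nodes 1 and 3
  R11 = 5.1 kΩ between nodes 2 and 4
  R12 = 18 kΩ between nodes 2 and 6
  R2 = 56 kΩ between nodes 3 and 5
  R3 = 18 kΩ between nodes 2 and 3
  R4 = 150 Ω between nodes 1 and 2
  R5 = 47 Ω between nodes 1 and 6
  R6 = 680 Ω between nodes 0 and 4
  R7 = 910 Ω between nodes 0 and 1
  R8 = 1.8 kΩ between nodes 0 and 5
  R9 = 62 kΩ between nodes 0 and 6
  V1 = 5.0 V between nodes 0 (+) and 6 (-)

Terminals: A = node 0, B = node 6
Nodal analysis, taking node 6 as the 0 V reference.
Source V1 fixes V_0 = 5 V.
KCL at each unknown node (sum of currents leaving = 0; resistances in Ω):
  Node 1: (V_1 - V_2)/150 + (V_1 - 0)/47 + (V_1 - 5)/910 + (V_1 - V_3)/18000 = 0
  Node 2: (V_2 - V_3)/18000 + (V_2 - V_1)/150 + (V_2 - V_4)/5100 + (V_2 - 0)/18000 = 0
  Node 3: (V_3 - V_5)/56000 + (V_3 - V_2)/18000 + (V_3 - V_1)/18000 = 0
  Node 4: (V_4 - V_5)/3300 + (V_4 - 5)/680 + (V_4 - V_2)/5100 = 0
  Node 5: (V_5 - V_4)/3300 + (V_5 - V_3)/56000 + (V_5 - 5)/1800 = 0
Collecting terms (coefficients in siemens):
  0.0291·V_1 - 0.006667·V_2 - 0.00005556·V_3 = 0.005495
  0.006974·V_2 - 0.006667·V_1 - 0.00005556·V_3 - 0.0001961·V_4 = 0
  0.000129·V_3 - 0.00005556·V_1 - 0.00005556·V_2 - 0.00001786·V_5 = 0
  0.00197·V_4 - 0.0001961·V_2 - 0.000303·V_5 = 0.007353
  0.0008764·V_5 - 0.00001786·V_3 - 0.000303·V_4 = 0.002778
Solving these 5 simultaneous equations (Gaussian elimination) gives:
  V_1 = 0.2835 V, V_2 = 0.4052 V, V_3 = 0.9538 V, V_4 = 4.504 V
  V_5 = 4.746 V
The requested potential is V_4 = 4.504 V.

Final answer: V_4 = 4.504 V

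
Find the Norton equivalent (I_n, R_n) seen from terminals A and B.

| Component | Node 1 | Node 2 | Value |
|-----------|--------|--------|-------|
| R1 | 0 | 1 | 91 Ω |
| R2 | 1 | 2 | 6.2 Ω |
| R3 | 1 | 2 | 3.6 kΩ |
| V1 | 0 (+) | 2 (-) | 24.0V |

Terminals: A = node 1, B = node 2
Find the Thévenin equivalent first; then I_n = V_th/R_th and R_n = R_th.
Step 1 — V_th is the open-circuit voltage V_A - V_B (nothing connected across the terminals).
Nodal analysis, taking node 2 as the 0 V reference.
Source V1 fixes V_0 = 24 V.
KCL at each unknown node (sum of currents leaving = 0; resistances in Ω):
  Node 1: (V_1 - 24)/91 + (V_1 - 0)/6.2 + (V_1 - 0)/3600 = 0
Collecting terms: 0.1726 × V_1 = 0.2637  =>  V_1 = 1.528 V
V_th = V_1 - V_2 = 1.528 - 0 = 1.528 V
Step 2 — R_th: zero the source — replace V1 by a short circuit (node 2 merges into node 0) — and find the resistance seen between A (node 1) and B (node 0).
Reduce the network between node 1 (A) and node 0 (B) by series/parallel combination:
  Rp1 = R1 ‖ R2 ‖ R3 (parallel, all between nodes 0 and 1) = 1/(1/91 + 1/6.2 + 1/3600) = 5.795 Ω
R_th = 5.795 Ω
I_n = V_th/R_th = 1.528/5.795 = 0.2637 A, and R_n = R_th = 5.795 Ω

Final answer: I_n = 0.2637 A, R_n = 5.795 Ω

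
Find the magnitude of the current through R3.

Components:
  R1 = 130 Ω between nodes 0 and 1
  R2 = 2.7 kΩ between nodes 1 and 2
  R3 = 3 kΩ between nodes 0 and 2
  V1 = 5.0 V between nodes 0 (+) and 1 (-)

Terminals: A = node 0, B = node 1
Nodal analysis, taking node 1 as the 0 V reference.
Source V1 fixes V_0 = 5 V.
KCL at each unknown node (sum of currents leaving = 0; resistances in Ω):
  Node 2: (V_2 - 0)/2700 + (V_2 - 5)/3000 = 0
Collecting terms: 0.0007037 × V_2 = 0.001667  =>  V_2 = 2.368 V
I_R3 = (V_0 - V_2)/R3 = (5 - 2.368)/3000 = 0.0008772 A
|I_R3| = 0.0008772 A

Final answer: |I_R3| = 0.0008772 A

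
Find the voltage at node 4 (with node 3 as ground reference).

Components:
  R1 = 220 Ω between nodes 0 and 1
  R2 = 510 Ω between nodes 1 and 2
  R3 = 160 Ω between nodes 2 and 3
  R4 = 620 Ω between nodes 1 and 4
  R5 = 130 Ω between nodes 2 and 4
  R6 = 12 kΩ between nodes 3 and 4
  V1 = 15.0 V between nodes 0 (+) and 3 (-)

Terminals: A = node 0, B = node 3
Nodal analysis, taking node 3 as the 0 V reference.
Source V1 fixes V_0 = 15 V.
KCL at each unknown node (sum of currents leaving = 0; resistances in Ω):
  Node 1: (V_1 - 15)/220 + (V_1 - V_2)/510 + (V_1 - V_4)/620 = 0
  Node 2: (V_2 - V_1)/510 + (V_2 - 0)/160 + (V_2 - V_4)/130 = 0
  Node 4: (V_4 - V_1)/620 + (V_4 - V_2)/130 + (V_4 - 0)/12000 = 0
Collecting terms (coefficients in siemens):
  0.008119·V_1 - 0.001961·V_2 - 0.001613·V_4 = 0.06818
  0.0159·V_2 - 0.001961·V_1 - 0.007692·V_4 = 0
  0.009389·V_4 - 0.001613·V_1 - 0.007692·V_2 = 0
Solving these 3 simultaneous equations (Gaussian elimination) gives:
  V_1 = 10.15 V, V_2 = 3.469 V, V_4 = 4.585 V
The requested potential is V_4 = 4.585 V.

Final answer: V_4 = 4.585 V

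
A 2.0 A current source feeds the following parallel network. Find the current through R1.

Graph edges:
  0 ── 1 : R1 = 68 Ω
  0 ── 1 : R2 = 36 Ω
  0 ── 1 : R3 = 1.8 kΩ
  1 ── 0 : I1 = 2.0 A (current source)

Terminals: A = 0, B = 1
All resistors sit directly between nodes 0 and 1, so they are in parallel and share one voltage V; the full source current 2 A splits among them.
1/R_par = 1/68 + 1/36 + 1/1800 = 0.04304 S  =>  R_par = 23.23 Ω
V = I × R_par = 2 × 23.23 = 46.47 V
I_R1 = V/R1 = 46.47/68 = 0.6834 A

Final answer: 0.6834 A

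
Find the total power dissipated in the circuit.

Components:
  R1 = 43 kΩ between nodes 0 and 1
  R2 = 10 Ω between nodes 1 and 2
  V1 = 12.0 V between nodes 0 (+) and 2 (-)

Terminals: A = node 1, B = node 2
Nodal analysis, taking node 2 as the 0 V reference.
Source V1 fixes V_0 = 12 V.
KCL at each unknown node (sum of currents leaving = 0; resistances in Ω):
  Node 1: (V_1 - 12)/43000 + (V_1 - 0)/10 = 0
Collecting terms: 0.1 × V_1 = 0.0002791  =>  V_1 = 0.00279 V
Power in each resistor, P = (ΔV)²/R:
  P_R1 = (12 - 0.00279)²/43000 = 0.003347 W
  P_R2 = (0.00279 - 0)²/10 = 0.0000007784 W
P_total = P_R1 + P_R2 = 0.003348 W

Final answer: 0.003348 W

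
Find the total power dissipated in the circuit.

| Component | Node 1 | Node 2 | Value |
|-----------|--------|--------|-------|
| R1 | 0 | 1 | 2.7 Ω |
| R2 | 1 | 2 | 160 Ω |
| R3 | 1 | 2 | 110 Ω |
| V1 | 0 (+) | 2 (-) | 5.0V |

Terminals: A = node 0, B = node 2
Nodal analysis, taking node 2 as the 0 V reference.
Source V1 fixes V_0 = 5 V.
KCL at each unknown node (sum of currents leaving = 0; resistances in Ω):
  Node 1: (V_1 - 5)/2.7 + (V_1 - 0)/160 + (V_1 - 0)/110 = 0
Collecting terms: 0.3857 × V_1 = 1.852  =>  V_1 = 4.801 V
Power in each resistor, P = (ΔV)²/R:
  P_R1 = (5 - 4.801)²/2.7 = 0.01465 W
  P_R2 = (4.801 - 0)²/160 = 0.1441 W
  P_R3 = (4.801 - 0)²/110 = 0.2096 W
P_total = P_R1 + P_R2 + P_R3 = 0.3683 W

Final answer: 0.3683 W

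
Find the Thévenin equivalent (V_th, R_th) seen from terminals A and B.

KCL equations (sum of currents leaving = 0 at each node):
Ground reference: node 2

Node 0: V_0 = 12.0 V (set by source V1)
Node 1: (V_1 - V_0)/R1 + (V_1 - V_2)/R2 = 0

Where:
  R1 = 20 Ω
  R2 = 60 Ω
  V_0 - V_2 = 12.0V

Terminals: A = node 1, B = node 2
Step 1 — V_th is the open-circuit voltage V_A - V_B (nothing connected across the terminals).
Nodal analysis, taking node 2 as the 0 V reference.
Source V1 fixes V_0 = 12 V.
KCL at each unknown node (sum of currents leaving = 0; resistances in Ω):
  Node 1: (V_1 - 12)/20 + (V_1 - 0)/60 = 0
Collecting terms: 0.06667 × V_1 = 0.6  =>  V_1 = 9 V
V_th = V_1 - V_2 = 9 - 0 = 9 V
Step 2 — R_th: zero the source — replace V1 by a short circuit (node 2 merges into node 0) — and find the resistance seen between A (node 1) and B (node 0).
Reduce the network between node 1 (A) and node 0 (B) by series/parallel combination:
  Rp1 = R1 ‖ R2 (parallel, both between nodes 0 and 1) = 1/(1/20 + 1/60) = 15 Ω
R_th = 15 Ω

Final answer: V_th = 9 V, R_th = 15 Ω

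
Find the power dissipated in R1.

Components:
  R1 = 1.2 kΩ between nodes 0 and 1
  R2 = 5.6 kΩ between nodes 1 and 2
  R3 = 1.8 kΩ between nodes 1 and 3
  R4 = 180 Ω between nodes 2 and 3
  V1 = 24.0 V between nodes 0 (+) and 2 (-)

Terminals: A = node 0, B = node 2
Nodal analysis, taking node 2 as the 0 V reference.
Source V1 fixes V_0 = 24 V.
KCL at each unknown node (sum of currents leaving = 0; resistances in Ω):
  Node 1: (V_1 - 24)/1200 + (V_1 - 0)/5600 + (V_1 - V_3)/1800 = 0
  Node 3: (V_3 - V_1)/1800 + (V_3 - 0)/180 = 0
Collecting terms (coefficients in siemens):
  0.001567·V_1 - 0.0005556·V_3 = 0.02
  0.006111·V_3 - 0.0005556·V_1 = 0
Determinant D = (0.001567)(0.006111) - (-0.0005556)(-0.0005556) = 0.00000927
V_1 = [(0.02)(0.006111) - (-0.0005556)(0)]/D = 13.18 V
V_3 = [(0.001567)(0) - (0.02)(-0.0005556)]/D = 1.199 V
I_R1 = (V_0 - V_1)/R1 = (24 - 13.18)/1200 = 0.009013 A
P_R1 = I_R1² × R1 = (0.009013)² × 1200 = 0.09748 W

Final answer: 0.09748 W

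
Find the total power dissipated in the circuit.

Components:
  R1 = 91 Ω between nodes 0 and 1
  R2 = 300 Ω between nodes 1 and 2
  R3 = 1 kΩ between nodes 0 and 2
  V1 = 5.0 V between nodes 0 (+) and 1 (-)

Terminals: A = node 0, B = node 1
Nodal analysis, taking node 1 as the 0 V reference.
Source V1 fixes V_0 = 5 V.
KCL at each unknown node (sum of currents leaving = 0; resistances in Ω):
  Node 2: (V_2 - 0)/300 + (V_2 - 5)/1000 = 0
Collecting terms: 0.004333 × V_2 = 0.005  =>  V_2 = 1.154 V
Power in each resistor, P = (ΔV)²/R:
  P_R1 = (5 - 0)²/91 = 0.2747 W
  P_R2 = (0 - 1.154)²/300 = 0.004438 W
  P_R3 = (5 - 1.154)²/1000 = 0.01479 W
P_total = P_R1 + P_R2 + P_R3 = 0.294 W

Final answer: 0.294 W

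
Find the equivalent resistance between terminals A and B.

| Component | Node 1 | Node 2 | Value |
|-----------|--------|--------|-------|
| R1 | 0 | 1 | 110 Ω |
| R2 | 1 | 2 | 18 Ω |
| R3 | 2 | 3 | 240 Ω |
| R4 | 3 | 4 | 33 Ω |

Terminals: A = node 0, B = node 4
Reduce the network between node 0 (A) and node 4 (B) by series/parallel combination:
  Rs1 = R1 + R2 (series, joined only at node 1) = 110 + 18 = 128 Ω
  Rs2 = R3 + Rs1 (series, joined only at node 2) = 240 + 128 = 368 Ω
  Rs3 = R4 + Rs2 (series, joined only at node 3) = 33 + 368 = 401 Ω
R_eq = 401 Ω

Final answer: 401 Ω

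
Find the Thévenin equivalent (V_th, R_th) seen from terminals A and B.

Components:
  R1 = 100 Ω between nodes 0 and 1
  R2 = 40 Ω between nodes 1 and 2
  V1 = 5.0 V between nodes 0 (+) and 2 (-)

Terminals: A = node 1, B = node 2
Step 1 — V_th is the open-circuit voltage V_A - V_B (nothing connected across the terminals).
Nodal analysis, taking node 2 as the 0 V reference.
Source V1 fixes V_0 = 5 V.
KCL at each unknown node (sum of currents leaving = 0; resistances in Ω):
  Node 1: (V_1 - 5)/100 + (V_1 - 0)/40 = 0
Collecting terms: 0.035 × V_1 = 0.05  =>  V_1 = 1.429 V
V_th = V_1 - V_2 = 1.429 - 0 = 1.429 V
Step 2 — R_th: zero the source — replace V1 by a short circuit (node 2 merges into node 0) — and find the resistance seen between A (node 1) and B (node 0).
Reduce the network between node 1 (A) and node 0 (B) by series/parallel combination:
  Rp1 = R1 ‖ R2 (parallel, both between nodes 0 and 1) = 1/(1/100 + 1/40) = 28.57 Ω
R_th = 28.57 Ω

Final answer: V_th = 1.429 V, R_th = 28.57 Ω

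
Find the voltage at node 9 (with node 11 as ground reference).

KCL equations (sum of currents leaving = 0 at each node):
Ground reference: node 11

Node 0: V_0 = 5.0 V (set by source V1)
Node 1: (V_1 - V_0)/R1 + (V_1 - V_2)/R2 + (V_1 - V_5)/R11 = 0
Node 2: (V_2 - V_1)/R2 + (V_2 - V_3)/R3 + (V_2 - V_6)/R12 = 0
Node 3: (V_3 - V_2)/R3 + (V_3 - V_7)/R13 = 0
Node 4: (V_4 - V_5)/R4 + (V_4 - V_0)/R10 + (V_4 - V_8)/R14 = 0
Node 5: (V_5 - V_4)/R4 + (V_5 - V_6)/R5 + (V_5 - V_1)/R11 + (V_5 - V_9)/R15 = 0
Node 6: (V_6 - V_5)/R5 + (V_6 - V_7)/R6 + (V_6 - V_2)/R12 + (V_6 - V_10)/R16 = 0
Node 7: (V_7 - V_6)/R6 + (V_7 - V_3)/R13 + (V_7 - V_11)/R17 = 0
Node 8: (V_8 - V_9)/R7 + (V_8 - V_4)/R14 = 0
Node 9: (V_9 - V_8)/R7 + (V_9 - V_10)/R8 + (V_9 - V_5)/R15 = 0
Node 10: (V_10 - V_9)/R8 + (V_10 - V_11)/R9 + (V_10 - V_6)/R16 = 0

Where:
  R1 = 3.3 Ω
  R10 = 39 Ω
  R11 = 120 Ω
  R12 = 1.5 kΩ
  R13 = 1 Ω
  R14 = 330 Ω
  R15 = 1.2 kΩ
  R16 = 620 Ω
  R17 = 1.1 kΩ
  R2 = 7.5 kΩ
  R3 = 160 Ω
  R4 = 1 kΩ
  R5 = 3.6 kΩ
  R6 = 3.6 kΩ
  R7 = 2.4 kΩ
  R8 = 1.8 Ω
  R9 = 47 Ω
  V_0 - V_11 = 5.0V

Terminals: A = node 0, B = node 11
Nodal analysis, taking node 11 as the 0 V reference.
Source V1 fixes V_0 = 5 V.
KCL at each unknown node (sum of currents leaving = 0; resistances in Ω):
  Node 1: (V_1 - 5)/3.3 + (V_1 - V_2)/7500 + (V_1 - V_5)/120 = 0
  Node 2: (V_2 - V_1)/7500 + (V_2 - V_3)/160 + (V_2 - V_6)/1500 = 0
  Node 3: (V_3 - V_2)/160 + (V_3 - V_7)/1 = 0
  Node 4: (V_4 - V_5)/1000 + (V_4 - 5)/39 + (V_4 - V_8)/330 = 0
  Node 5: (V_5 - V_4)/1000 + (V_5 - V_6)/3600 + (V_5 - V_1)/120 + (V_5 - V_9)/1200 = 0
  Node 6: (V_6 - V_5)/3600 + (V_6 - V_7)/3600 + (V_6 - V_2)/1500 + (V_6 - V_10)/620 = 0
  Node 7: (V_7 - V_6)/3600 + (V_7 - V_3)/1 + (V_7 - 0)/1100 = 0
  Node 8: (V_8 - V_9)/2400 + (V_8 - V_4)/330 = 0
  Node 9: (V_9 - V_8)/2400 + (V_9 - V_10)/1.8 + (V_9 - V_5)/1200 = 0
  Node 10: (V_10 - V_9)/1.8 + (V_10 - 0)/47 + (V_10 - V_6)/620 = 0
Collecting terms (coefficients in siemens):
  0.3115·V_1 - 0.0001333·V_2 - 0.008333·V_5 = 1.515
  0.00705·V_2 - 0.0001333·V_1 - 0.00625·V_3 - 0.0006667·V_6 = 0
  1.006·V_3 - 0.00625·V_2 - 1·V_7 = 0
  0.02967·V_4 - 0.001·V_5 - 0.00303·V_8 = 0.1282
  0.01044·V_5 - 0.008333·V_1 - 0.001·V_4 - 0.0002778·V_6 - 0.0008333·V_9 = 0
  0.002835·V_6 - 0.0006667·V_2 - 0.0002778·V_5 - 0.0002778·V_7 - 0.001613·V_10 = 0
  1.001·V_7 - 1·V_3 - 0.0002778·V_6 = 0
  0.003447·V_8 - 0.00303·V_4 - 0.0004167·V_9 = 0
  0.5568·V_9 - 0.0008333·V_5 - 0.0004167·V_8 - 0.5556·V_10 = 0
  0.5784·V_10 - 0.001613·V_6 - 0.5556·V_9 = 0
Solving these 10 simultaneous equations (Gaussian elimination) gives:
  V_1 = 4.985 V, V_2 = 0.8015 V, V_3 = 0.7059 V, V_4 = 4.917 V
  V_5 = 4.495 V, V_6 = 0.8615 V, V_7 = 0.7053 V, V_8 = 4.359 V
  V_9 = 0.2968 V, V_10 = 0.2875 V
The requested potential is V_9 = 0.2968 V.

Final answer: V_9 = 0.2968 V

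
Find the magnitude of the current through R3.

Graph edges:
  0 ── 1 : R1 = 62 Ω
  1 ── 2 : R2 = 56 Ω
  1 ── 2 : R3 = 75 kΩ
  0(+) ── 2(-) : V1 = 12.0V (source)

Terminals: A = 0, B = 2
Nodal analysis, taking node 2 as the 0 V reference.
Source V1 fixes V_0 = 12 V.
KCL at each unknown node (sum of currents leaving = 0; resistances in Ω):
  Node 1: (V_1 - 12)/62 + (V_1 - 0)/56 + (V_1 - 0)/75000 = 0
Collecting terms: 0.034 × V_1 = 0.1935  =>  V_1 = 5.693 V
I_R3 = (V_1 - V_2)/R3 = (5.693 - 0)/75000 = 0.0000759 A
|I_R3| = 0.0000759 A

Final answer: |I_R3| = 7.59e-05 A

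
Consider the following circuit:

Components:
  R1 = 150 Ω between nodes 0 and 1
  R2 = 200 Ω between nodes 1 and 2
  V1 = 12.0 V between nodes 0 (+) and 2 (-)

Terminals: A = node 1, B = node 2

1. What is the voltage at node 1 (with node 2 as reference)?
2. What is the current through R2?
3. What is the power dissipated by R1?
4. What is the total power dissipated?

Nodal analysis, taking node 2 as the 0 V reference.
Source V1 fixes V_0 = 12 V.
KCL at each unknown node (sum of currents leaving = 0; resistances in Ω):
  Node 1: (V_1 - 12)/150 + (V_1 - 0)/200 = 0
Collecting terms: 0.01167 × V_1 = 0.08  =>  V_1 = 6.857 V
Part 1:
  Read off the nodal solution: V_1 = 6.857 V
Part 2:
  I_R2 = (V_1 - V_2)/R2 = (6.857 - 0)/200 = 0.03429 A
  Magnitude: I_R2 = 0.03429 A
Part 3:
  I_R1 = (V_0 - V_1)/R1 = (12 - 6.857)/150 = 0.03429 A
  P_R1 = I_R1² × R1 = (0.03429)² × 150 = 0.1763 W
Part 4:
  Power in each resistor, P = (ΔV)²/R:
    P_R1 = (12 - 6.857)²/150 = 0.1763 W
    P_R2 = (6.857 - 0)²/200 = 0.2351 W
  P_total = P_R1 + P_R2 = 0.4114 W

Final answers:
1. V_1 = 6.857 V
2. I_R2 = 0.03429 A
3. P_R1 = 0.1763 W
4. P_total = 0.4114 W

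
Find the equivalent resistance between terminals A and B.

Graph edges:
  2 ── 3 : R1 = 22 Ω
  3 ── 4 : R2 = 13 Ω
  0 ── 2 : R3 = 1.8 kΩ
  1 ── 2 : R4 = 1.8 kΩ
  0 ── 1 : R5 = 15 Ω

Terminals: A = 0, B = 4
Reduce the network between node 0 (A) and node 4 (B) by series/parallel combination:
  Rs1 = R5 + R4 (series, joined only at node 1) = 15 + 1800 = 1815 Ω
  Rp1 = R3 ‖ Rs1 (parallel, both between nodes 0 and 2) = 1/(1/1800 + 1/1815) = 903.7 Ω
  Rs2 = R1 + Rp1 (series, joined only at node 2) = 22 + 903.7 = 925.7 Ω
  Rs3 = R2 + Rs2 (series, joined only at node 3) = 13 + 925.7 = 938.7 Ω
R_eq = 938.7 Ω

Final answer: 938.7 Ω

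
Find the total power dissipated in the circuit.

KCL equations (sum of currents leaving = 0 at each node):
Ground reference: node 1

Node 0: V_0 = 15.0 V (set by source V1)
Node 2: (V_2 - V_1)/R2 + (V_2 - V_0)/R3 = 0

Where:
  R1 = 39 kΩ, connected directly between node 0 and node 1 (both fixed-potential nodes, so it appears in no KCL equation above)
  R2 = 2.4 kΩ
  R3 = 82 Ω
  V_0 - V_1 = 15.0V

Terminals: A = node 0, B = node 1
Nodal analysis, taking node 1 as the 0 V reference.
Source V1 fixes V_0 = 15 V.
KCL at each unknown node (sum of currents leaving = 0; resistances in Ω):
  Node 2: (V_2 - 0)/2400 + (V_2 - 15)/82 = 0
Collecting terms: 0.01261 × V_2 = 0.1829  =>  V_2 = 14.5 V
Power in each resistor, P = (ΔV)²/R:
  P_R1 = (15 - 0)²/39000 = 0.005769 W
  P_R2 = (0 - 14.5)²/2400 = 0.08766 W
  P_R3 = (15 - 14.5)²/82 = 0.002995 W
P_total = P_R1 + P_R2 + P_R3 = 0.09642 W

Final answer: 0.09642 W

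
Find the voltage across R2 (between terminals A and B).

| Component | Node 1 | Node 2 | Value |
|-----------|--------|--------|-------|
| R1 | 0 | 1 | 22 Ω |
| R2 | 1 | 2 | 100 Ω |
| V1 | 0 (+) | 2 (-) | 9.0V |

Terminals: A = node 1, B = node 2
R1 and R2 are in series across V1 (node 0 → node 1 → node 2), and the output A–B is taken across R2, so this is a voltage divider.
Series current: I = V1/(R1 + R2) = 9/(22 + 100) = 9/122 = 0.07377 A
V_R2 = I × R2 = V1 × R2/(R1 + R2) = 9 × 100/122 = 7.377 V

Final answer: 7.377 V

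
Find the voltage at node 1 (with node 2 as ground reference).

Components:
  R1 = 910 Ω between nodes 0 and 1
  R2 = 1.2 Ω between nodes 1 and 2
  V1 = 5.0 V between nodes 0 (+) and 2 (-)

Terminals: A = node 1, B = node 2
Nodal analysis, taking node 2 as the 0 V reference.
Source V1 fixes V_0 = 5 V.
KCL at each unknown node (sum of currents leaving = 0; resistances in Ω):
  Node 1: (V_1 - 5)/910 + (V_1 - 0)/1.2 = 0
Collecting terms: 0.8344 × V_1 = 0.005495  =>  V_1 = 0.006585 V
The requested potential is V_1 = 0.006585 V.

Final answer: V_1 = 0.006585 V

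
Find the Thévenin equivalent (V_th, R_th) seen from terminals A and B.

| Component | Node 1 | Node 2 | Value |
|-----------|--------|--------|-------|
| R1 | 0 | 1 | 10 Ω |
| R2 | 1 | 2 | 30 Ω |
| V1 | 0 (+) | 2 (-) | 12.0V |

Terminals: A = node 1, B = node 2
Step 1 — V_th is the open-circuit voltage V_A - V_B (nothing connected across the terminals).
Nodal analysis, taking node 2 as the 0 V reference.
Source V1 fixes V_0 = 12 V.
KCL at each unknown node (sum of currents leaving = 0; resistances in Ω):
  Node 1: (V_1 - 12)/10 + (V_1 - 0)/30 = 0
Collecting terms: 0.1333 × V_1 = 1.2  =>  V_1 = 9 V
V_th = V_1 - V_2 = 9 - 0 = 9 V
Step 2 — R_th: zero the source — replace V1 by a short circuit (node 2 merges into node 0) — and find the resistance seen between A (node 1) and B (node 0).
Reduce the network between node 1 (A) and node 0 (B) by series/parallel combination:
  Rp1 = R1 ‖ R2 (parallel, both between nodes 0 and 1) = 1/(1/10 + 1/30) = 7.5 Ω
R_th = 7.5 Ω

Final answer: V_th = 9 V, R_th = 7.5 Ω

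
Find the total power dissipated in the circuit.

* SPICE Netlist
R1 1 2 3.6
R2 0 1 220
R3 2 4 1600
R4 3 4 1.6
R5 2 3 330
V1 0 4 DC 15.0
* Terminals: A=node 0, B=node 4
Nodal analysis, taking node 4 as the 0 V reference.
Source V1 fixes V_0 = 15 V.
KCL at each unknown node (sum of currents leaving = 0; resistances in Ω):
  Node 1: (V_1 - V_2)/3.6 + (V_1 - 15)/220 = 0
  Node 2: (V_2 - V_1)/3.6 + (V_2 - 0)/1600 + (V_2 - V_3)/330 = 0
  Node 3: (V_3 - 0)/1.6 + (V_3 - V_2)/330 = 0
Collecting terms (coefficients in siemens):
  0.2823·V_1 - 0.2778·V_2 = 0.06818
  0.2814·V_2 - 0.2778·V_1 - 0.00303·V_3 = 0
  0.628·V_3 - 0.00303·V_2 = 0
Solving these 3 simultaneous equations (Gaussian elimination) gives:
  V_1 = 8.377 V, V_2 = 8.269 V, V_3 = 0.0399 V
Power in each resistor, P = (ΔV)²/R:
  P_R1 = (8.377 - 8.269)²/3.6 = 0.003262 W
  P_R2 = (15 - 8.377)²/220 = 0.1994 W
  P_R3 = (8.269 - 0)²/1600 = 0.04273 W
  P_R4 = (0.0399 - 0)²/1.6 = 0.0009949 W
  P_R5 = (8.269 - 0.0399)²/330 = 0.2052 W
P_total = P_R1 + P_R2 + P_R3 + P_R4 + P_R5 = 0.4516 W

Final answer: 0.4516 W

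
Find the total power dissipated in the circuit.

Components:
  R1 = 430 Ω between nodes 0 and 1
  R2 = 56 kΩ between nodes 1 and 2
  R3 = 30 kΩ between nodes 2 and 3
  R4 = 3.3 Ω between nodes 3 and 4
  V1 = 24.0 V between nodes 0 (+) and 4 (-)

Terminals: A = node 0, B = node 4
Nodal analysis, taking node 4 as the 0 V reference.
Source V1 fixes V_0 = 24 V.
KCL at each unknown node (sum of currents leaving = 0; resistances in Ω):
  Node 1: (V_1 - 24)/430 + (V_1 - V_2)/56000 = 0
  Node 2: (V_2 - V_1)/56000 + (V_2 - V_3)/30000 = 0
  Node 3: (V_3 - V_2)/30000 + (V_3 - 0)/3.3 = 0
Collecting terms (coefficients in siemens):
  0.002343·V_1 - 0.00001786·V_2 = 0.05581
  0.00005119·V_2 - 0.00001786·V_1 - 0.00003333·V_3 = 0
  0.3031·V_3 - 0.00003333·V_2 = 0
Solving these 3 simultaneous equations (Gaussian elimination) gives:
  V_1 = 23.88 V, V_2 = 8.331 V, V_3 = 0.0009163 V
Power in each resistor, P = (ΔV)²/R:
  P_R1 = (24 - 23.88)²/430 = 0.00003315 W
  P_R2 = (23.88 - 8.331)²/56000 = 0.004318 W
  P_R3 = (8.331 - 0.0009163)²/30000 = 0.002313 W
  P_R4 = (0.0009163 - 0)²/3.3 = 0.0000002544 W
P_total = P_R1 + P_R2 + P_R3 + P_R4 = 0.006664 W

Final answer: 0.006664 W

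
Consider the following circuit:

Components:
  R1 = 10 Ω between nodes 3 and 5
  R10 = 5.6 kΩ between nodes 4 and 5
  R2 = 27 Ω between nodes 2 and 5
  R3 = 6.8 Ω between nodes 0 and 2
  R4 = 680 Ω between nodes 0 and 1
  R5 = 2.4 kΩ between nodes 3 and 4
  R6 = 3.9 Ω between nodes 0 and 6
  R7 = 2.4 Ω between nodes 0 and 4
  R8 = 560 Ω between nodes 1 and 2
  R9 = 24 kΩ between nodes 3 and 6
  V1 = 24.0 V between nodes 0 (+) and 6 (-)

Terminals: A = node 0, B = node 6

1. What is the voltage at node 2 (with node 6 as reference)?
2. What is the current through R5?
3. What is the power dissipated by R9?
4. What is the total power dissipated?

Nodal analysis, taking node 6 as the 0 V reference.
Source V1 fixes V_0 = 24 V.
KCL at each unknown node (sum of currents leaving = 0; resistances in Ω):
  Node 1: (V_1 - 24)/680 + (V_1 - V_2)/560 = 0
  Node 2: (V_2 - V_5)/27 + (V_2 - 24)/6.8 + (V_2 - V_1)/560 = 0
  Node 3: (V_3 - V_5)/10 + (V_3 - V_4)/2400 + (V_3 - 0)/24000 = 0
  Node 4: (V_4 - V_3)/2400 + (V_4 - 24)/2.4 + (V_4 - V_5)/5600 = 0
  Node 5: (V_5 - V_3)/10 + (V_5 - V_2)/27 + (V_5 - V_4)/5600 = 0
Collecting terms (coefficients in siemens):
  0.003256·V_1 - 0.001786·V_2 = 0.03529
  0.1859·V_2 - 0.001786·V_1 - 0.03704·V_5 = 3.529
  0.1005·V_3 - 0.0004167·V_4 - 0.1·V_5 = 0
  0.4173·V_4 - 0.0004167·V_3 - 0.0001786·V_5 = 10
  0.1372·V_5 - 0.03704·V_2 - 0.1·V_3 - 0.0001786·V_4 = 0
Solving these 5 simultaneous equations (Gaussian elimination) gives:
  V_1 = 24 V, V_2 = 23.99 V, V_3 = 23.96 V, V_4 = 24 V
  V_5 = 23.97 V
Part 1:
  Read off the nodal solution: V_2 = 23.99 V
Part 2:
  I_R5 = (V_3 - V_4)/R5 = (23.96 - 24)/2400 = -0.00001777 A
  Magnitude: I_R5 = 0.00001777 A
Part 3:
  I_R9 = (V_3 - V_6)/R9 = (23.96 - 0)/24000 = 0.0009982 A
  P_R9 = I_R9² × R9 = (0.0009982)² × 24000 = 0.02391 W
Part 4:
  Power in each resistor, P = (ΔV)²/R:
    P_R1 = (23.96 - 23.97)²/10 = 0.000009613 W
    P_R2 = (23.99 - 23.97)²/27 = 0.00002564 W
    P_R3 = (24 - 23.99)²/6.8 = 0.000006388 W
    P_R4 = (24 - 24)²/680 = 0.00000001921 W
    P_R5 = (23.96 - 24)²/2400 = 0.000000758 W
    P_R6 = (24 - 0)²/3.9 = 147.7 W
    P_R7 = (24 - 24)²/2.4 = 0.000000001341 W
    P_R8 = (24 - 23.99)²/560 = 0.00000001582 W
    P_R9 = (23.96 - 0)²/24000 = 0.02391 W
    P_R10 = (24 - 23.97)²/5600 = 0.0000001927 W
  P_total = P_R1 + P_R2 + P_R3 + P_R4 + P_R5 + P_R6 + P_R7 + P_R8 + P_R9 + P_R10 = 147.7 W

Final answers:
1. V_2 = 23.99 V
2. I_R5 = 1.777e-05 A
3. P_R9 = 0.02391 W
4. P_total = 147.7 W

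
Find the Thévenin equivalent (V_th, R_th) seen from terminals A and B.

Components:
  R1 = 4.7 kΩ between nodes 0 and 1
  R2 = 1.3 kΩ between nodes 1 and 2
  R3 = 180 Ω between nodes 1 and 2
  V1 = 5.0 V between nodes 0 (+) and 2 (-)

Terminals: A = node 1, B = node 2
Step 1 — V_th is the open-circuit voltage V_A - V_B (nothing connected across the terminals).
Nodal analysis, taking node 2 as the 0 V reference.
Source V1 fixes V_0 = 5 V.
KCL at each unknown node (sum of currents leaving = 0; resistances in Ω):
  Node 1: (V_1 - 5)/4700 + (V_1 - 0)/1300 + (V_1 - 0)/180 = 0
Collecting terms: 0.006538 × V_1 = 0.001064  =>  V_1 = 0.1627 V
V_th = V_1 - V_2 = 0.1627 - 0 = 0.1627 V
Step 2 — R_th: zero the source — replace V1 by a short circuit (node 2 merges into node 0) — and find the resistance seen between A (node 1) and B (node 0).
Reduce the network between node 1 (A) and node 0 (B) by series/parallel combination:
  Rp1 = R1 ‖ R2 ‖ R3 (parallel, all between nodes 0 and 1) = 1/(1/4700 + 1/1300 + 1/180) = 153 Ω
R_th = 153 Ω

Final answer: V_th = 0.1627 V, R_th = 153 Ω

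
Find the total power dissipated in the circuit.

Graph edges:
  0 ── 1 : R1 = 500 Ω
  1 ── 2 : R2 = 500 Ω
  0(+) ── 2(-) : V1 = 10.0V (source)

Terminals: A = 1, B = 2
Nodal analysis, taking node 2 as the 0 V reference.
Source V1 fixes V_0 = 10 V.
KCL at each unknown node (sum of currents leaving = 0; resistances in Ω):
  Node 1: (V_1 - 10)/500 + (V_1 - 0)/500 = 0
Collecting terms: 0.004 × V_1 = 0.02  =>  V_1 = 5 V
Power in each resistor, P = (ΔV)²/R:
  P_R1 = (10 - 5)²/500 = 0.05 W
  P_R2 = (5 - 0)²/500 = 0.05 W
P_total = P_R1 + P_R2 = 0.1 W

Final answer: 0.1 W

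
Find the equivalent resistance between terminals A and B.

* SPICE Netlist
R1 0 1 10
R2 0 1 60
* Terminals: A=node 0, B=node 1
Reduce the network between node 0 (A) and node 1 (B) by series/parallel combination:
  Rp1 = R1 ‖ R2 (parallel, both between nodes 0 and 1) = 1/(1/10 + 1/60) = 8.571 Ω
R_eq = 8.571 Ω

Final answer: 8.571 Ω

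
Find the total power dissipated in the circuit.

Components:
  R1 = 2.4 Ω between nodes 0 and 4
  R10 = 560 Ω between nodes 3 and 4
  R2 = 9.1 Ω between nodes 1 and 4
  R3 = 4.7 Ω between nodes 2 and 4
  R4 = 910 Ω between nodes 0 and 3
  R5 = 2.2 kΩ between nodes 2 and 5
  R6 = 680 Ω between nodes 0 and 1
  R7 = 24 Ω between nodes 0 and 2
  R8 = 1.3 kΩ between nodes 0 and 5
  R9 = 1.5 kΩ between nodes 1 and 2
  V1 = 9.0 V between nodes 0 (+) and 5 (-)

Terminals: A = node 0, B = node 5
Nodal analysis, taking node 5 as the 0 V reference.
Source V1 fixes V_0 = 9 V.
KCL at each unknown node (sum of currents leaving = 0; resistances in Ω):
  Node 1: (V_1 - V_4)/9.1 + (V_1 - 9)/680 + (V_1 - V_2)/1500 = 0
  Node 2: (V_2 - V_4)/4.7 + (V_2 - 0)/2200 + (V_2 - 9)/24 + (V_2 - V_1)/1500 = 0
  Node 3: (V_3 - 9)/910 + (V_3 - V_4)/560 = 0
  Node 4: (V_4 - 9)/2.4 + (V_4 - V_1)/9.1 + (V_4 - V_2)/4.7 + (V_4 - V_3)/560 = 0
Collecting terms (coefficients in siemens):
  0.112·V_1 - 0.0006667·V_2 - 0.1099·V_4 = 0.01324
  0.2556·V_2 - 0.0006667·V_1 - 0.2128·V_4 = 0.375
  0.002885·V_3 - 0.001786·V_4 = 0.00989
  0.7411·V_4 - 0.1099·V_1 - 0.2128·V_2 - 0.001786·V_3 = 3.75
Solving these 4 simultaneous equations (Gaussian elimination) gives:
  V_1 = 8.992 V, V_2 = 8.978 V, V_3 = 8.995 V, V_4 = 8.992 V
Power in each resistor, P = (ΔV)²/R:
  P_R1 = (9 - 8.992)²/2.4 = 0.0000236 W
  P_R2 = (8.992 - 8.992)²/9.1 = 0.00000000001308 W
  P_R3 = (8.978 - 8.992)²/4.7 = 0.0000464 W
  P_R4 = (9 - 8.995)²/910 = 0.00000002385 W
  P_R5 = (8.978 - 0)²/2200 = 0.03664 W
  P_R6 = (9 - 8.992)²/680 = 0.00000008305 W
  P_R7 = (9 - 8.978)²/24 = 0.00002071 W
  P_R8 = (9 - 0)²/1300 = 0.06231 W
  P_R9 = (8.992 - 8.978)²/1500 = 0.0000001456 W
  P_R10 = (8.995 - 8.992)²/560 = 0.00000001468 W
P_total = P_R1 + P_R2 + P_R3 + P_R4 + P_R5 + P_R6 + P_R7 + P_R8 + P_R9 + P_R10 = 0.09903 W

Final answer: 0.09903 W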